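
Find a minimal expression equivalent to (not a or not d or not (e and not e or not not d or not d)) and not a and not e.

(not a or not d or not (e and not e or not not d or not d)) and not a and not e
= (not a or not d or not (not not d or not d)) and not a and not e   — complement / identity
= (not a or not d or not d and d) and not a and not e   — De Morgan
= (not a or not d) and not a and not e   — complement / identity
= not a and not e   — absorption

not a and not e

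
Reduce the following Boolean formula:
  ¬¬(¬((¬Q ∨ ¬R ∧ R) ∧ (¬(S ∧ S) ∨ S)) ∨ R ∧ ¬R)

Q

¬¬(¬((¬Q ∨ ¬R ∧ R) ∧ (¬(S ∧ S) ∨ S)) ∨ R ∧ ¬R)
= ¬¬¬((¬Q ∨ ¬R ∧ R) ∧ (¬(S ∧ S) ∨ S))   — complement / identity
= ¬¬¬((¬Q ∨ ¬R ∧ R) ∧ (¬S ∨ S))   — idempotence
= ¬¬¬(¬Q ∧ (¬S ∨ S))   — complement / identity
= ¬¬¬¬Q   — complement / identity
= ¬¬Q   — double negation
= Q   — double negation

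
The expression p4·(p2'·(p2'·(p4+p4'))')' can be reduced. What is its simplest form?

p4·(p2'·(p2'·(p4+p4'))')'
= p4·(p2'·(p2')')'
= p4·(p2+p2')
= p4

p4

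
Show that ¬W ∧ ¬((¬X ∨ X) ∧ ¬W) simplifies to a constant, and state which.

False

¬W ∧ ¬((¬X ∨ X) ∧ ¬W)
= ¬W ∧ ¬¬W   [complement / identity]
= ¬W ∧ W   [double negation]
= False   [complement]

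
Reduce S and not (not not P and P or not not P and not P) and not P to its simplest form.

S and not P

S and not (not not P and P or not not P and not P) and not P
= S and not not not P and not P
= S and not P and not P
= S and not P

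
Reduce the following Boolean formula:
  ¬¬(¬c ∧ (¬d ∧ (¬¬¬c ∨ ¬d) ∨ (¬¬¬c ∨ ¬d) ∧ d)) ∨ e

¬¬(¬c ∧ (¬d ∧ (¬¬¬c ∨ ¬d) ∨ (¬¬¬c ∨ ¬d) ∧ d)) ∨ e
= ¬¬(¬c ∧ (¬¬¬c ∨ ¬d)) ∨ e
= ¬c ∧ (¬¬¬c ∨ ¬d) ∨ e
= ¬c ∧ (¬c ∨ ¬d) ∨ e
= ¬c ∨ e

¬c ∨ e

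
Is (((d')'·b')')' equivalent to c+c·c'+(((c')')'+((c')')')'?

E1: (((d')'·b')')'
    = ((d·b')')'   — double negation
    = d·b'   — double negation
E2: c+c·c'+(((c')')'+((c')')')'
    = c+c·c'+(((c')')'+c')'   — double negation
    = c+c·c'+(c')'·c   — De Morgan
    = c+c·c'+c·c   — double negation
    = c+c   — distribution
    = c   — idempotence
These differ: at b=0, c=1, d=0, E1 = 0 but E2 = 1.

No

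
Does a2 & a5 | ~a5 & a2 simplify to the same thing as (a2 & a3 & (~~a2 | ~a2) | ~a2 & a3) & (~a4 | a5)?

No

E1: a2 & a5 | ~a5 & a2
    = a2   [distribution]
E2: (a2 & a3 & (~~a2 | ~a2) | ~a2 & a3) & (~a4 | a5)
    = (a2 & a3 & (a2 | ~a2) | ~a2 & a3) & (~a4 | a5)   [double negation]
    = (a2 & a3 | ~a2 & a3) & (~a4 | a5)   [complement / identity]
    = a3 & (~a4 | a5)   [distribution]
These differ: at a2=1, a3=1, a4=1, a5=0, E1 = 1 but E2 = 0.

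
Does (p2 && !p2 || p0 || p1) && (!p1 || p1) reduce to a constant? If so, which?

(p2 && !p2 || p0 || p1) && (!p1 || p1)
= (p0 || p1) && (!p1 || p1)   [complement / identity]
= p0 || p1   [complement / identity]
This depends on p0, p1, so it is not a constant.

no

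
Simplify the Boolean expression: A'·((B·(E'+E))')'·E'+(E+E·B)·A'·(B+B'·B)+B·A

B

A'·((B·(E'+E))')'·E'+(E+E·B)·A'·(B+B'·B)+B·A
= A'·((B·(E'+E))')'·E'+E·A'·(B+B'·B)+B·A   (absorption)
= A'·(B')'·E'+E·A'·(B+B'·B)+B·A   (complement / identity)
= A'·B·E'+E·A'·(B+B'·B)+B·A   (double negation)
= A'·B·E'+E·A'·B+B·A   (complement / identity)
= A'·B+B·A   (distribution)
= B   (distribution)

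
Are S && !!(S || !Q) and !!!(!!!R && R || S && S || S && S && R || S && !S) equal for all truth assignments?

E1: S && !!(S || !Q)
    = S && (S || !Q)   [double negation]
    = S   [absorption]
E2: !!!(!!!R && R || S && S || S && S && R || S && !S)
    = !!!(!!!R && R || S && S || S && !S)   [absorption]
    = !!!(!R && R || S && S || S && !S)   [double negation]
    = !!!(S && S || S && !S)   [complement / identity]
    = !!!S   [distribution]
    = !S   [double negation]
These differ: at Q=0, R=0, S=1, E1 = 1 but E2 = 0.

No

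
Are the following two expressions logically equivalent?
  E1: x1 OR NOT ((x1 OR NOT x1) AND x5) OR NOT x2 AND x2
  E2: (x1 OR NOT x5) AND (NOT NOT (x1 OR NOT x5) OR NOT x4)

E1: x1 OR NOT ((x1 OR NOT x1) AND x5) OR NOT x2 AND x2
    = x1 OR NOT ((x1 OR NOT x1) AND x5)   [complement / identity]
    = x1 OR NOT x5   [complement / identity]
E2: (x1 OR NOT x5) AND (NOT NOT (x1 OR NOT x5) OR NOT x4)
    = (x1 OR NOT x5) AND (x1 OR NOT x5 OR NOT x4)   [double negation]
    = x1 OR NOT x5   [absorption]
Both reduce to x1 OR NOT x5, so they are equivalent.

Yes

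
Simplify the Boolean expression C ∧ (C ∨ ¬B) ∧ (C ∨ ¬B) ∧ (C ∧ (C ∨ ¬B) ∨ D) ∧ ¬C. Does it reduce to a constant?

False

C ∧ (C ∨ ¬B) ∧ (C ∨ ¬B) ∧ (C ∧ (C ∨ ¬B) ∨ D) ∧ ¬C
= C ∧ (C ∨ ¬B) ∧ (C ∧ (C ∨ ¬B) ∨ D) ∧ ¬C   [idempotence]
= C ∧ (C ∨ ¬B) ∧ ¬C   [absorption]
= C ∧ ¬C   [absorption]
= False   [complement]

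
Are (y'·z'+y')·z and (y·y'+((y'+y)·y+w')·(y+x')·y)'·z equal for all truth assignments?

E1: (y'·z'+y')·z
    = y'·z   [absorption]
E2: (y·y'+((y'+y)·y+w')·(y+x')·y)'·z
    = (y·y'+((y'+y)·y+w')·y)'·z   [absorption]
    = (((y'+y)·y+w')·y)'·z   [complement / identity]
    = ((y+w')·y)'·z   [complement / identity]
    = y'·z   [absorption]
Both reduce to y'·z, so they are equivalent.

Yes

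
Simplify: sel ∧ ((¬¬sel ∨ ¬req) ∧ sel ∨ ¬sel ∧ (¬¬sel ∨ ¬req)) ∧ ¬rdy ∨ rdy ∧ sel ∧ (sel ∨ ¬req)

sel ∧ ((¬¬sel ∨ ¬req) ∧ sel ∨ ¬sel ∧ (¬¬sel ∨ ¬req)) ∧ ¬rdy ∨ rdy ∧ sel ∧ (sel ∨ ¬req)
= sel ∧ (¬¬sel ∨ ¬req) ∧ ¬rdy ∨ rdy ∧ sel ∧ (sel ∨ ¬req)   — distribution
= sel ∧ (sel ∨ ¬req) ∧ ¬rdy ∨ rdy ∧ sel ∧ (sel ∨ ¬req)   — double negation
= sel ∧ (sel ∨ ¬req)   — distribution
= sel   — absorption

sel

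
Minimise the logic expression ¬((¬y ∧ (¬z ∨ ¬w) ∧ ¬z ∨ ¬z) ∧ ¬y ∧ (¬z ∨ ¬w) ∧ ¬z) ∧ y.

¬((¬y ∧ (¬z ∨ ¬w) ∧ ¬z ∨ ¬z) ∧ ¬y ∧ (¬z ∨ ¬w) ∧ ¬z) ∧ y
= ¬(¬y ∧ (¬z ∨ ¬w) ∧ ¬z) ∧ y
= ¬(¬y ∧ ¬z) ∧ y
= (y ∨ z) ∧ y
= y

y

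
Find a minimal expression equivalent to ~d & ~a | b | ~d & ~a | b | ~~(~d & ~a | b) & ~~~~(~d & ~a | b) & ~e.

~d & ~a | b

~d & ~a | b | ~d & ~a | b | ~~(~d & ~a | b) & ~~~~(~d & ~a | b) & ~e
= ~d & ~a | b | ~~(~d & ~a | b) & ~~~~(~d & ~a | b) & ~e   — idempotence
= ~d & ~a | b | ~~(~d & ~a | b) & ~~(~d & ~a | b) & ~e   — double negation
= ~d & ~a | b | ~~(~d & ~a | b) & ~e   — idempotence
= ~d & ~a | b | (~d & ~a | b) & ~e   — double negation
= ~d & ~a | b   — absorption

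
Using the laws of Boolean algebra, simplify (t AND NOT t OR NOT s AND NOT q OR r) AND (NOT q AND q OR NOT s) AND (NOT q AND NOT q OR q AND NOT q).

(t AND NOT t OR NOT s AND NOT q OR r) AND (NOT q AND q OR NOT s) AND (NOT q AND NOT q OR q AND NOT q)
= (NOT s AND NOT q OR r) AND (NOT q AND q OR NOT s) AND (NOT q AND NOT q OR q AND NOT q)   (complement / identity)
= (NOT s AND NOT q OR r) AND (NOT q AND q OR NOT s) AND NOT q   (distribution)
= (NOT s AND NOT q OR r) AND NOT s AND NOT q   (complement / identity)
= NOT s AND NOT q   (absorption)

NOT s AND NOT q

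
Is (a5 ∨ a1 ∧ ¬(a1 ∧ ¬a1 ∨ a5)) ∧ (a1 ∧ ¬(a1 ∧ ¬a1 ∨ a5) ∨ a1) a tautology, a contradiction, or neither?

neither

(a5 ∨ a1 ∧ ¬(a1 ∧ ¬a1 ∨ a5)) ∧ (a1 ∧ ¬(a1 ∧ ¬a1 ∨ a5) ∨ a1)
= a5 ∧ a1 ∨ a1 ∧ ¬(a1 ∧ ¬a1 ∨ a5)   — distribution
= a5 ∧ a1 ∨ a1 ∧ ¬a5   — complement / identity
= a1   — distribution
This depends on a1, so it is not a constant.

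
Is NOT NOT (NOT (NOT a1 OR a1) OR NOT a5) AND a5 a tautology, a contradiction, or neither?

NOT NOT (NOT (NOT a1 OR a1) OR NOT a5) AND a5
= NOT ((NOT a1 OR a1) AND a5) AND a5
= NOT a5 AND a5
= FALSE

contradiction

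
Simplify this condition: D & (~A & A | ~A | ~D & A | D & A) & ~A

D & (~A & A | ~A | ~D & A | D & A) & ~A
= D & (~A & A | ~A | A) & ~A   (distribution)
= D & (~A | A) & ~A   (complement / identity)
= D & ~A   (complement / identity)

D & ~A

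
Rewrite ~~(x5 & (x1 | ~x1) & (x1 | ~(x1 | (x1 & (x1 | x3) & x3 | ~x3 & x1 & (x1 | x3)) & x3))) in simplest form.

~~(x5 & (x1 | ~x1) & (x1 | ~(x1 | (x1 & (x1 | x3) & x3 | ~x3 & x1 & (x1 | x3)) & x3)))
= ~~(x5 & (x1 | ~x1) & (x1 | ~(x1 | x1 & (x1 | x3) & x3)))   [distribution]
= ~~(x5 & (x1 | ~x1) & (x1 | ~(x1 | x1 & x3)))   [absorption]
= ~~(x5 & (x1 | ~x1) & (x1 | ~x1))   [absorption]
= ~~(x5 & (x1 | ~x1))   [idempotence]
= ~~x5   [complement / identity]
= x5   [double negation]

x5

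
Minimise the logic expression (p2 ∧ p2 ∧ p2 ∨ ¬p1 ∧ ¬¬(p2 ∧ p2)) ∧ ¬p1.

p2 ∧ ¬p1

(p2 ∧ p2 ∧ p2 ∨ ¬p1 ∧ ¬¬(p2 ∧ p2)) ∧ ¬p1
= (p2 ∧ p2 ∧ p2 ∨ ¬p1 ∧ p2 ∧ p2) ∧ ¬p1   [double negation]
= p2 ∧ p2 ∧ (p2 ∨ ¬p1) ∧ ¬p1   [distribution]
= p2 ∧ (p2 ∨ ¬p1) ∧ ¬p1   [idempotence]
= p2 ∧ ¬p1   [absorption]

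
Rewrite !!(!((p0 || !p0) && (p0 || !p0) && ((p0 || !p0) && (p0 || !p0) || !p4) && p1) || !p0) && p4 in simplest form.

!!(!((p0 || !p0) && (p0 || !p0) && ((p0 || !p0) && (p0 || !p0) || !p4) && p1) || !p0) && p4
= !!(!((p0 || !p0) && (p0 || !p0) && p1) || !p0) && p4   [absorption]
= !!(!((p0 || !p0) && p1) || !p0) && p4   [idempotence]
= !!(!p1 || !p0) && p4   [complement / identity]
= (!p1 || !p0) && p4   [double negation]

(!p1 || !p0) && p4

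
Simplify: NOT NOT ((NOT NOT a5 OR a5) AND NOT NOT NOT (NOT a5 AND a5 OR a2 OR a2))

NOT NOT ((NOT NOT a5 OR a5) AND NOT NOT NOT (NOT a5 AND a5 OR a2 OR a2))
= NOT NOT ((NOT NOT a5 OR a5) AND NOT NOT NOT (a2 OR a2))
= (NOT NOT a5 OR a5) AND NOT NOT NOT (a2 OR a2)
= (a5 OR a5) AND NOT NOT NOT (a2 OR a2)
= a5 AND NOT NOT NOT (a2 OR a2)
= a5 AND NOT (a2 OR a2)
= a5 AND NOT a2

a5 AND NOT a2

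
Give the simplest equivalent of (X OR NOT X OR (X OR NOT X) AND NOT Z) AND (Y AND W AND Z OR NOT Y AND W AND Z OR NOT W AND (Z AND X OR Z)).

Z

(X OR NOT X OR (X OR NOT X) AND NOT Z) AND (Y AND W AND Z OR NOT Y AND W AND Z OR NOT W AND (Z AND X OR Z))
= (X OR NOT X) AND (Y AND W AND Z OR NOT Y AND W AND Z OR NOT W AND (Z AND X OR Z))
= (X OR NOT X) AND (Y AND W AND Z OR NOT Y AND W AND Z OR NOT W AND Z)
= (X OR NOT X) AND (W AND Z OR NOT W AND Z)
= (X OR NOT X) AND Z
= Z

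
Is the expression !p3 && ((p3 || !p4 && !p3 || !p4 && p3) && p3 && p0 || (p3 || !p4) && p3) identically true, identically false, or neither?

identically false

!p3 && ((p3 || !p4 && !p3 || !p4 && p3) && p3 && p0 || (p3 || !p4) && p3)
= !p3 && ((p3 || !p4) && p3 && p0 || (p3 || !p4) && p3)
= !p3 && (p3 || !p4) && p3
= !p3 && p3
= false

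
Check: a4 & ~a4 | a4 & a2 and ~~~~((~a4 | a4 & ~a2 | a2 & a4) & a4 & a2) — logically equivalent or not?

E1: a4 & ~a4 | a4 & a2
    = a4 & a2   [complement / identity]
E2: ~~~~((~a4 | a4 & ~a2 | a2 & a4) & a4 & a2)
    = ~~~~((~a4 | a4) & a4 & a2)   [distribution]
    = ~~((~a4 | a4) & a4 & a2)   [double negation]
    = ~~(a4 & a2)   [complement / identity]
    = a4 & a2   [double negation]
Both reduce to a4 & a2, so they are equivalent.

Yes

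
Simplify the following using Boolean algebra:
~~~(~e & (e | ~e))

~~~(~e & (e | ~e))
= ~~~~e
= ~~e
= e

e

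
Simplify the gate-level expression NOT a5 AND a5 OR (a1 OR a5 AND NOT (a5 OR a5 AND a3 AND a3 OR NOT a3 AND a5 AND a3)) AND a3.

a1 AND a3

NOT a5 AND a5 OR (a1 OR a5 AND NOT (a5 OR a5 AND a3 AND a3 OR NOT a3 AND a5 AND a3)) AND a3
= NOT a5 AND a5 OR (a1 OR a5 AND NOT (a5 OR a5 AND a3)) AND a3
= NOT a5 AND a5 OR (a1 OR a5 AND NOT a5) AND a3
= (a1 OR a5 AND NOT a5) AND a3
= a1 AND a3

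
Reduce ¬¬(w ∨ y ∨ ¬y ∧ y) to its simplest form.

¬¬(w ∨ y ∨ ¬y ∧ y)
= w ∨ y ∨ ¬y ∧ y   — double negation
= w ∨ y   — complement / identity

w ∨ y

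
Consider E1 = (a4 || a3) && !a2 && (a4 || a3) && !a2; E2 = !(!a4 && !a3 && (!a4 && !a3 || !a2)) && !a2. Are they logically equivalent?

E1: (a4 || a3) && !a2 && (a4 || a3) && !a2
    = (a4 || a3) && !a2   (idempotence)
E2: !(!a4 && !a3 && (!a4 && !a3 || !a2)) && !a2
    = !(!a4 && !a3) && !a2   (absorption)
    = (a4 || a3) && !a2   (De Morgan)
Both reduce to (a4 || a3) && !a2, so they are equivalent.

Yes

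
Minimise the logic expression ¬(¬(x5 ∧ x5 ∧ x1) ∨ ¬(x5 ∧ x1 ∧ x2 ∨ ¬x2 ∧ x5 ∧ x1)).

¬(¬(x5 ∧ x5 ∧ x1) ∨ ¬(x5 ∧ x1 ∧ x2 ∨ ¬x2 ∧ x5 ∧ x1))
= ¬(¬(x5 ∧ x1) ∨ ¬(x5 ∧ x1 ∧ x2 ∨ ¬x2 ∧ x5 ∧ x1))
= ¬(¬(x5 ∧ x1) ∨ ¬(x5 ∧ x1))
= x5 ∧ x1 ∧ x5 ∧ x1
= x5 ∧ x1

x5 ∧ x1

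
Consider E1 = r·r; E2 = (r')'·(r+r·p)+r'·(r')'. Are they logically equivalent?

Yes

E1: r·r
    = r   [idempotence]
E2: (r')'·(r+r·p)+r'·(r')'
    = (r')'·r+r'·(r')'   [absorption]
    = (r')'   [distribution]
    = r   [double negation]
Both reduce to r, so they are equivalent.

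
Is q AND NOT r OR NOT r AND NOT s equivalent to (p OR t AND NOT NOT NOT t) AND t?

E1: q AND NOT r OR NOT r AND NOT s
    = (q OR NOT s) AND NOT r
E2: (p OR t AND NOT NOT NOT t) AND t
    = (p OR t AND NOT t) AND t
    = p AND t
These differ: at p=1, q=0, r=0, s=1, t=1, E1 = 0 but E2 = 1.

No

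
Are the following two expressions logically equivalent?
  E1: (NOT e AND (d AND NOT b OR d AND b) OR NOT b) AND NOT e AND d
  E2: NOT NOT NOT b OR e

No

E1: (NOT e AND (d AND NOT b OR d AND b) OR NOT b) AND NOT e AND d
    = (NOT e AND d OR NOT b) AND NOT e AND d   [distribution]
    = NOT e AND d   [absorption]
E2: NOT NOT NOT b OR e
    = NOT b OR e   [double negation]
These differ: at b=0, d=0, e=1, E1 = 0 but E2 = 1.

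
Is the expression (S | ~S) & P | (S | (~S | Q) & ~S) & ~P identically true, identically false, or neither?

identically true

(S | ~S) & P | (S | (~S | Q) & ~S) & ~P
= (S | ~S) & P | (S | ~S) & ~P   — absorption
= S | ~S   — distribution
= 1   — complement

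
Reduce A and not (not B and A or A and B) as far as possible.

A and not (not B and A or A and B)
= A and not A   [distribution]
= False   [complement]

False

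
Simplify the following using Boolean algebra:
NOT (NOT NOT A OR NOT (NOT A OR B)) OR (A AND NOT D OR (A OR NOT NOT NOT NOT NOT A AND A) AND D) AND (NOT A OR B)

NOT A OR B

NOT (NOT NOT A OR NOT (NOT A OR B)) OR (A AND NOT D OR (A OR NOT NOT NOT NOT NOT A AND A) AND D) AND (NOT A OR B)
= NOT (NOT NOT A OR NOT (NOT A OR B)) OR (A AND NOT D OR (A OR NOT NOT NOT A AND A) AND D) AND (NOT A OR B)   (double negation)
= NOT (NOT NOT A OR NOT (NOT A OR B)) OR (A AND NOT D OR (A OR NOT A AND A) AND D) AND (NOT A OR B)   (double negation)
= NOT (NOT NOT A OR NOT (NOT A OR B)) OR (A AND NOT D OR A AND D) AND (NOT A OR B)   (complement / identity)
= NOT A AND (NOT A OR B) OR (A AND NOT D OR A AND D) AND (NOT A OR B)   (De Morgan)
= NOT A AND (NOT A OR B) OR A AND (NOT A OR B)   (distribution)
= NOT A OR B   (distribution)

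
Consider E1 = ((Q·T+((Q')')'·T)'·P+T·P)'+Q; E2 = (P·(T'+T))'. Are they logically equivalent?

No

E1: ((Q·T+((Q')')'·T)'·P+T·P)'+Q
    = ((Q·T+Q'·T)'·P+T·P)'+Q
    = (T'·P+T·P)'+Q
    = P'+Q
E2: (P·(T'+T))'
    = P'
These differ: at P=1, Q=1, T=0, E1 = 1 but E2 = 0.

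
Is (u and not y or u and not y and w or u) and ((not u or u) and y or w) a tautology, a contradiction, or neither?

(u and not y or u and not y and w or u) and ((not u or u) and y or w)
= (u and not y or u) and ((not u or u) and y or w)   (absorption)
= (u and not y or u) and (y or w)   (complement / identity)
= u and (y or w)   (absorption)
This depends on u, w, y, so it is not a constant.

neither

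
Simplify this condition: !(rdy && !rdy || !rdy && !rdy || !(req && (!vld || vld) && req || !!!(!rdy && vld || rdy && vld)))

!(rdy && !rdy || !rdy && !rdy || !(req && (!vld || vld) && req || !!!(!rdy && vld || rdy && vld)))
= !(rdy && !rdy || !rdy && !rdy || !(req && (!vld || vld) && req || !!!vld))   — distribution
= !(!rdy || !(req && (!vld || vld) && req || !!!vld))   — distribution
= !(!rdy || !(req && req || !!!vld))   — complement / identity
= !(!rdy || !(req && req || !vld))   — double negation
= !(!rdy || !(req || !vld))   — idempotence
= rdy && (req || !vld)   — De Morgan

rdy && (req || !vld)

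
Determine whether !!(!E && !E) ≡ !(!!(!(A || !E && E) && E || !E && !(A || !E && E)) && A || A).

No

E1: !!(!E && !E)
    = !!!E   (idempotence)
    = !E   (double negation)
E2: !(!!(!(A || !E && E) && E || !E && !(A || !E && E)) && A || A)
    = !(!!!(A || !E && E) && A || A)   (distribution)
    = !(!(A || !E && E) && A || A)   (double negation)
    = !(!A && A || A)   (complement / identity)
    = !A   (complement / identity)
These differ: at A=1, E=0, E1 = 1 but E2 = 0.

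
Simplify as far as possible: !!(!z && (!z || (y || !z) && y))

!z

!!(!z && (!z || (y || !z) && y))
= !z && (!z || (y || !z) && y)   [double negation]
= !z && (!z || y)   [absorption]
= !z   [absorption]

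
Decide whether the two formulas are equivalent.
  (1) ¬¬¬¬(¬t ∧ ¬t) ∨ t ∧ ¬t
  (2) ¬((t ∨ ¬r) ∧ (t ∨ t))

E1: ¬¬¬¬(¬t ∧ ¬t) ∨ t ∧ ¬t
    = ¬¬(¬t ∧ ¬t) ∨ t ∧ ¬t
    = ¬t ∧ ¬t ∨ t ∧ ¬t
    = ¬t
E2: ¬((t ∨ ¬r) ∧ (t ∨ t))
    = ¬((t ∨ ¬r) ∧ t)
    = ¬t
Both reduce to ¬t, so they are equivalent.

Yes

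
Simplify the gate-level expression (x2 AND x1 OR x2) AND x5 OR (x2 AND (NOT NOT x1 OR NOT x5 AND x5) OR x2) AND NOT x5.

(x2 AND x1 OR x2) AND x5 OR (x2 AND (NOT NOT x1 OR NOT x5 AND x5) OR x2) AND NOT x5
= (x2 AND x1 OR x2) AND x5 OR (x2 AND (x1 OR NOT x5 AND x5) OR x2) AND NOT x5   (double negation)
= (x2 AND x1 OR x2) AND x5 OR (x2 AND x1 OR x2) AND NOT x5   (complement / identity)
= x2 AND x1 OR x2   (distribution)
= x2   (absorption)

x2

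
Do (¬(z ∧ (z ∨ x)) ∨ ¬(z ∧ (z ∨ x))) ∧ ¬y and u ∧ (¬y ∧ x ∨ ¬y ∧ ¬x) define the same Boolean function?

No

E1: (¬(z ∧ (z ∨ x)) ∨ ¬(z ∧ (z ∨ x))) ∧ ¬y
    = ¬(z ∧ (z ∨ x)) ∧ ¬y
    = ¬z ∧ ¬y
E2: u ∧ (¬y ∧ x ∨ ¬y ∧ ¬x)
    = u ∧ ¬y
These differ: at u=0, x=0, y=0, z=0, E1 = 1 but E2 = 0.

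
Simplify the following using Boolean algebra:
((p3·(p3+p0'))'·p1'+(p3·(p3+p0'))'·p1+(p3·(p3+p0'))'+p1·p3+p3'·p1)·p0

((p3·(p3+p0'))'·p1'+(p3·(p3+p0'))'·p1+(p3·(p3+p0'))'+p1·p3+p3'·p1)·p0
= ((p3·(p3+p0'))'+(p3·(p3+p0'))'+p1·p3+p3'·p1)·p0   (distribution)
= ((p3·(p3+p0'))'+p1·p3+p3'·p1)·p0   (idempotence)
= ((p3·(p3+p0'))'+p1)·p0   (distribution)
= (p3'+p1)·p0   (absorption)

(p3'+p1)·p0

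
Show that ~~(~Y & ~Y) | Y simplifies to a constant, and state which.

1

~~(~Y & ~Y) | Y
= ~~~Y | Y
= ~Y | Y
= 1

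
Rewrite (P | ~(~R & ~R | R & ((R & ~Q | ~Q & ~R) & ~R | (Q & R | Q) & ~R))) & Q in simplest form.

(P | R) & Q

(P | ~(~R & ~R | R & ((R & ~Q | ~Q & ~R) & ~R | (Q & R | Q) & ~R))) & Q
= (P | ~(~R & ~R | R & ((R & ~Q | ~Q & ~R) & ~R | Q & ~R))) & Q   (absorption)
= (P | ~(~R & ~R | R & (~Q & ~R | Q & ~R))) & Q   (distribution)
= (P | ~(~R & ~R | R & ~R)) & Q   (distribution)
= (P | ~~R) & Q   (distribution)
= (P | R) & Q   (double negation)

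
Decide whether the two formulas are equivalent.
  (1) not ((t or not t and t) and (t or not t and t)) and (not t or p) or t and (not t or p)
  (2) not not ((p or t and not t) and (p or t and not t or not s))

E1: not ((t or not t and t) and (t or not t and t)) and (not t or p) or t and (not t or p)
    = not (t and t or not t and t) and (not t or p) or t and (not t or p)
    = not t and (not t or p) or t and (not t or p)
    = not t or p
E2: not not ((p or t and not t) and (p or t and not t or not s))
    = not not (p or t and not t)
    = not not p
    = p
These differ: at p=0, s=1, t=0, E1 = 1 but E2 = 0.

No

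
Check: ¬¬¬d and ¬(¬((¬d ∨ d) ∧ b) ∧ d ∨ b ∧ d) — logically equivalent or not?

Yes

E1: ¬¬¬d
    = ¬d   — double negation
E2: ¬(¬((¬d ∨ d) ∧ b) ∧ d ∨ b ∧ d)
    = ¬(¬b ∧ d ∨ b ∧ d)   — complement / identity
    = ¬d   — distribution
Both reduce to ¬d, so they are equivalent.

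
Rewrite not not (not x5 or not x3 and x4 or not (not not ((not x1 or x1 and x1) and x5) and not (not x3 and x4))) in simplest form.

not not (not x5 or not x3 and x4 or not (not not ((not x1 or x1 and x1) and x5) and not (not x3 and x4)))
= not x5 or not x3 and x4 or not (not not ((not x1 or x1 and x1) and x5) and not (not x3 and x4))   [double negation]
= not x5 or not x3 and x4 or not ((not x1 or x1 and x1) and x5) or not x3 and x4   [De Morgan]
= not x5 or not x3 and x4 or not ((not x1 or x1) and x5) or not x3 and x4   [idempotence]
= not x5 or not x3 and x4 or not x5 or not x3 and x4   [complement / identity]
= not x5 or not x3 and x4   [idempotence]

not x5 or not x3 and x4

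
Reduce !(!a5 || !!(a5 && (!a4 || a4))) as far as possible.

!(!a5 || !!(a5 && (!a4 || a4)))
= a5 && !(a5 && (!a4 || a4))   — De Morgan
= a5 && !a5   — complement / identity
= false   — complement

false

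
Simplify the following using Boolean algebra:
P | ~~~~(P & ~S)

P

P | ~~~~(P & ~S)
= P | ~~(P & ~S)
= P | P & ~S
= P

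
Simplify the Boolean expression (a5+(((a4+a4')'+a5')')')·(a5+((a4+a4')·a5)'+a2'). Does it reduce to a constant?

(a5+(((a4+a4')'+a5')')')·(a5+((a4+a4')·a5)'+a2')
= (a5+((a4+a4')·a5)')·(a5+((a4+a4')·a5)'+a2')   — De Morgan
= a5+((a4+a4')·a5)'   — absorption
= a5+a5'   — complement / identity
= 1   — complement

1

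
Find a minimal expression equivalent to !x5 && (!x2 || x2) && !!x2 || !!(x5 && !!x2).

x2

!x5 && (!x2 || x2) && !!x2 || !!(x5 && !!x2)
= !x5 && (!x2 || x2) && !!x2 || x5 && !!x2   — double negation
= !!x2 && (!x5 && (!x2 || x2) || x5)   — distribution
= x2 && (!x5 && (!x2 || x2) || x5)   — double negation
= x2 && (!x5 || x5)   — complement / identity
= x2   — complement / identity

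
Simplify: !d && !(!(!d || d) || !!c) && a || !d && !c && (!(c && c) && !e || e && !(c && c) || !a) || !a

!d && !(!(!d || d) || !!c) && a || !d && !c && (!(c && c) && !e || e && !(c && c) || !a) || !a
= !d && (!d || d) && !c && a || !d && !c && (!(c && c) && !e || e && !(c && c) || !a) || !a
= !d && !c && a || !d && !c && (!(c && c) && !e || e && !(c && c) || !a) || !a
= !d && !c && a || !d && !c && (!(c && c) || !a) || !a
= !d && !c && a || !d && !c && (!c || !a) || !a
= !d && !c && a || !d && !c || !a
= !d && !c || !a

!d && !c || !a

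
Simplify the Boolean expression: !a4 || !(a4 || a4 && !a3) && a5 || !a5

!a4 || !(a4 || a4 && !a3) && a5 || !a5
= !a4 || !a4 && a5 || !a5   [absorption]
= !a4 || !a5   [absorption]

!a4 || !a5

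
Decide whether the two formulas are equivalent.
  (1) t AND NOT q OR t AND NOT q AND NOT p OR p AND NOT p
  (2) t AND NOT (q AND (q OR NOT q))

E1: t AND NOT q OR t AND NOT q AND NOT p OR p AND NOT p
    = t AND NOT q OR t AND NOT q AND NOT p
    = t AND NOT q
E2: t AND NOT (q AND (q OR NOT q))
    = t AND NOT q
Both reduce to t AND NOT q, so they are equivalent.

Yes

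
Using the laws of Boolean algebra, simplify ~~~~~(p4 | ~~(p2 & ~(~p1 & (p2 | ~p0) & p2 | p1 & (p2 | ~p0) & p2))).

~p4

~~~~~(p4 | ~~(p2 & ~(~p1 & (p2 | ~p0) & p2 | p1 & (p2 | ~p0) & p2)))
= ~~~~~(p4 | ~~(p2 & ~((p2 | ~p0) & p2)))
= ~~~~~(p4 | p2 & ~((p2 | ~p0) & p2))
= ~~~(p4 | p2 & ~((p2 | ~p0) & p2))
= ~~~(p4 | p2 & ~p2)
= ~~~p4
= ~p4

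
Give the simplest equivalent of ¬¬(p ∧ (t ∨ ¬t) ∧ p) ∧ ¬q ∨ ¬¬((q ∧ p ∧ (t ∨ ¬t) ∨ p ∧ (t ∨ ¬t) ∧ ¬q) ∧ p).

p

¬¬(p ∧ (t ∨ ¬t) ∧ p) ∧ ¬q ∨ ¬¬((q ∧ p ∧ (t ∨ ¬t) ∨ p ∧ (t ∨ ¬t) ∧ ¬q) ∧ p)
= ¬¬(p ∧ (t ∨ ¬t) ∧ p) ∧ ¬q ∨ ¬¬(p ∧ (t ∨ ¬t) ∧ p)   (distribution)
= ¬¬(p ∧ (t ∨ ¬t) ∧ p)   (absorption)
= p ∧ (t ∨ ¬t) ∧ p   (double negation)
= p ∧ p   (complement / identity)
= p   (idempotence)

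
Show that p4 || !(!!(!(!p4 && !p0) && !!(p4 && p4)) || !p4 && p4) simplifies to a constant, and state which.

p4 || !(!!(!(!p4 && !p0) && !!(p4 && p4)) || !p4 && p4)
= p4 || !!!(!(!p4 && !p0) && !!(p4 && p4))   [complement / identity]
= p4 || !(!(!p4 && !p0) && !!(p4 && p4))   [double negation]
= p4 || !(!(!p4 && !p0) && !!p4)   [idempotence]
= p4 || !p4 && !p0 || !p4   [De Morgan]
= p4 || !p4   [absorption]
= true   [complement]

true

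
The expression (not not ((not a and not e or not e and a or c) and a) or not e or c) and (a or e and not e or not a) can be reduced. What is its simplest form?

not e or c

(not not ((not a and not e or not e and a or c) and a) or not e or c) and (a or e and not e or not a)
= (not not ((not e or c) and a) or not e or c) and (a or e and not e or not a)   (distribution)
= ((not e or c) and a or not e or c) and (a or e and not e or not a)   (double negation)
= ((not e or c) and a or not e or c) and (a or not a)   (complement / identity)
= (not e or c) and (a or not a)   (absorption)
= not e or c   (complement / identity)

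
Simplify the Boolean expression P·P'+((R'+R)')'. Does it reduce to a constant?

P·P'+((R'+R)')'
= ((R'+R)')'   [complement / identity]
= R'+R   [double negation]
= 1   [complement]

1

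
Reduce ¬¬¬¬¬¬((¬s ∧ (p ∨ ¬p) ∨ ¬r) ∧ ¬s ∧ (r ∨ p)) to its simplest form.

¬s ∧ (r ∨ p)

¬¬¬¬¬¬((¬s ∧ (p ∨ ¬p) ∨ ¬r) ∧ ¬s ∧ (r ∨ p))
= ¬¬¬¬¬¬((¬s ∨ ¬r) ∧ ¬s ∧ (r ∨ p))
= ¬¬¬¬((¬s ∨ ¬r) ∧ ¬s ∧ (r ∨ p))
= ¬¬¬¬(¬s ∧ (r ∨ p))
= ¬¬(¬s ∧ (r ∨ p))
= ¬s ∧ (r ∨ p)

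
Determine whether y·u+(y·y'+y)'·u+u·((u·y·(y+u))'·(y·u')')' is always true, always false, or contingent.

y·u+(y·y'+y)'·u+u·((u·y·(y+u))'·(y·u')')'
= y·u+(y·y'+y)'·u+u·((u·y)'·(y·u')')'
= y·u+y'·u+u·((u·y)'·(y·u')')'
= y·u+y'·u+u·(u·y+y·u')
= u+u·(u·y+y·u')
= u+u·y
= u
This depends on u, so it is not a constant.

contingent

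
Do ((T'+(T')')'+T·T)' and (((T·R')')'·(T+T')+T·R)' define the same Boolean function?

Yes

E1: ((T'+(T')')'+T·T)'
    = (T·T'+T·T)'
    = T'
E2: (((T·R')')'·(T+T')+T·R)'
    = (((T·R')')'+T·R)'
    = (T·R'+T·R)'
    = T'
Both reduce to T', so they are equivalent.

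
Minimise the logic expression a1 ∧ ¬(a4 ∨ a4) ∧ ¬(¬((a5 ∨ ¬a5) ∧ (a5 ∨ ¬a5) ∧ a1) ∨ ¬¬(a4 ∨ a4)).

a1 ∧ ¬a4

a1 ∧ ¬(a4 ∨ a4) ∧ ¬(¬((a5 ∨ ¬a5) ∧ (a5 ∨ ¬a5) ∧ a1) ∨ ¬¬(a4 ∨ a4))
= a1 ∧ ¬(a4 ∨ a4) ∧ ¬(¬((a5 ∨ ¬a5) ∧ a1) ∨ ¬¬(a4 ∨ a4))   [idempotence]
= a1 ∧ ¬(a4 ∨ a4) ∧ ¬(¬a1 ∨ ¬¬(a4 ∨ a4))   [complement / identity]
= a1 ∧ ¬(a4 ∨ a4) ∧ a1 ∧ ¬(a4 ∨ a4)   [De Morgan]
= a1 ∧ ¬(a4 ∨ a4)   [idempotence]
= a1 ∧ ¬a4   [idempotence]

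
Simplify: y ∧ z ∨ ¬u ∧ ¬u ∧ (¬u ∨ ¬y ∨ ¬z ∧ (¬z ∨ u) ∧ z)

y ∧ z ∨ ¬u ∧ ¬u ∧ (¬u ∨ ¬y ∨ ¬z ∧ (¬z ∨ u) ∧ z)
= y ∧ z ∨ ¬u ∧ ¬u ∧ (¬u ∨ ¬y ∨ ¬z ∧ z)   [absorption]
= y ∧ z ∨ ¬u ∧ (¬u ∨ ¬y ∨ ¬z ∧ z)   [idempotence]
= y ∧ z ∨ ¬u ∧ (¬u ∨ ¬y)   [complement / identity]
= y ∧ z ∨ ¬u   [absorption]

y ∧ z ∨ ¬u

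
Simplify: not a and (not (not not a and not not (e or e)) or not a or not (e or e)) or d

not a and (not (not not a and not not (e or e)) or not a or not (e or e)) or d
= not a and (not a or not (e or e) or not a or not (e or e)) or d   (De Morgan)
= not a and (not a or not (e or e)) or d   (idempotence)
= not a and (not a or not e) or d   (idempotence)
= not a or d   (absorption)

not a or d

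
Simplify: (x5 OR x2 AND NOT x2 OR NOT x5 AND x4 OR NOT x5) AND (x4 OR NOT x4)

(x5 OR x2 AND NOT x2 OR NOT x5 AND x4 OR NOT x5) AND (x4 OR NOT x4)
= (x5 OR x2 AND NOT x2 OR NOT x5) AND (x4 OR NOT x4)   (absorption)
= (x5 OR NOT x5) AND (x4 OR NOT x4)   (complement / identity)
= x4 OR NOT x4   (complement / identity)
= TRUE   (complement)

TRUE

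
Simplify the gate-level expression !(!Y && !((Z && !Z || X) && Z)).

Y || X && Z

!(!Y && !((Z && !Z || X) && Z))
= Y || (Z && !Z || X) && Z   — De Morgan
= Y || X && Z   — complement / identity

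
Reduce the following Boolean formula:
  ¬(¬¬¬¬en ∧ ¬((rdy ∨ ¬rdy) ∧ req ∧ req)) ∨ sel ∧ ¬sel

¬en ∨ req

¬(¬¬¬¬en ∧ ¬((rdy ∨ ¬rdy) ∧ req ∧ req)) ∨ sel ∧ ¬sel
= ¬(¬¬¬¬en ∧ ¬(req ∧ req)) ∨ sel ∧ ¬sel   [complement / identity]
= ¬(¬¬¬¬en ∧ ¬req) ∨ sel ∧ ¬sel   [idempotence]
= ¬(¬¬¬¬en ∧ ¬req)   [complement / identity]
= ¬¬¬en ∨ req   [De Morgan]
= ¬en ∨ req   [double negation]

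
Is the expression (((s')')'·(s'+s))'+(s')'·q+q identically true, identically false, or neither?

(((s')')'·(s'+s))'+(s')'·q+q
= (s'·(s'+s))'+(s')'·q+q   — double negation
= (s')'+(s')'·q+q   — complement / identity
= (s')'+q   — absorption
= s+q   — double negation
This depends on q, s, so it is not a constant.

neither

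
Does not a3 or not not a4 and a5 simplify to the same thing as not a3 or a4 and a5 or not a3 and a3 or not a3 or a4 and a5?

Yes

E1: not a3 or not not a4 and a5
    = not a3 or a4 and a5
E2: not a3 or a4 and a5 or not a3 and a3 or not a3 or a4 and a5
    = not a3 or a4 and a5 or not a3 or a4 and a5
    = not a3 or a4 and a5
Both reduce to not a3 or a4 and a5, so they are equivalent.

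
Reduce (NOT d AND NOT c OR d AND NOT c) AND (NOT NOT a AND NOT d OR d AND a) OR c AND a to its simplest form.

(NOT d AND NOT c OR d AND NOT c) AND (NOT NOT a AND NOT d OR d AND a) OR c AND a
= (NOT d AND NOT c OR d AND NOT c) AND (a AND NOT d OR d AND a) OR c AND a
= NOT c AND (a AND NOT d OR d AND a) OR c AND a
= NOT c AND a OR c AND a
= a

a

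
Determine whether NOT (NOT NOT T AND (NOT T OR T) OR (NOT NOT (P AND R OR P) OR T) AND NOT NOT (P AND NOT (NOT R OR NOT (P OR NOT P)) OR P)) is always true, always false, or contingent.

NOT (NOT NOT T AND (NOT T OR T) OR (NOT NOT (P AND R OR P) OR T) AND NOT NOT (P AND NOT (NOT R OR NOT (P OR NOT P)) OR P))
= NOT (NOT NOT T AND (NOT T OR T) OR (NOT NOT (P AND R OR P) OR T) AND NOT NOT (P AND R AND (P OR NOT P) OR P))   [De Morgan]
= NOT (NOT NOT T AND (NOT T OR T) OR (NOT NOT (P AND R OR P) OR T) AND NOT NOT (P AND R OR P))   [complement / identity]
= NOT (NOT NOT T OR (NOT NOT (P AND R OR P) OR T) AND NOT NOT (P AND R OR P))   [complement / identity]
= NOT (NOT NOT T OR NOT NOT (P AND R OR P))   [absorption]
= NOT (NOT NOT T OR NOT NOT P)   [absorption]
= NOT T AND NOT P   [De Morgan]
This depends on P, T, so it is not a constant.

contingent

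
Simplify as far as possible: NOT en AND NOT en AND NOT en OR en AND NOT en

NOT en

NOT en AND NOT en AND NOT en OR en AND NOT en
= NOT en AND NOT en OR en AND NOT en   — idempotence
= NOT en   — distribution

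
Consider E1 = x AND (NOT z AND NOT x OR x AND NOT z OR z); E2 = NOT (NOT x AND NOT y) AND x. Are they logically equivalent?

E1: x AND (NOT z AND NOT x OR x AND NOT z OR z)
    = x AND (NOT z OR z)   [distribution]
    = x   [complement / identity]
E2: NOT (NOT x AND NOT y) AND x
    = (x OR y) AND x   [De Morgan]
    = x   [absorption]
Both reduce to x, so they are equivalent.

Yes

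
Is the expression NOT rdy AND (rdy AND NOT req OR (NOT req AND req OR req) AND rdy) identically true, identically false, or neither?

identically false

NOT rdy AND (rdy AND NOT req OR (NOT req AND req OR req) AND rdy)
= NOT rdy AND (rdy AND NOT req OR req AND rdy)   (complement / identity)
= NOT rdy AND rdy AND (NOT req OR req)   (distribution)
= NOT rdy AND rdy   (complement / identity)
= FALSE   (complement)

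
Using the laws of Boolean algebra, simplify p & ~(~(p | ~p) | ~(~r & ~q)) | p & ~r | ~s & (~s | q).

~r & p | ~s

p & ~(~(p | ~p) | ~(~r & ~q)) | p & ~r | ~s & (~s | q)
= p & ~(~(p | ~p) | ~(~r & ~q)) | p & ~r | ~s   (absorption)
= p & (p | ~p) & ~r & ~q | p & ~r | ~s   (De Morgan)
= ((p | ~p) & ~r & ~q | ~r) & p | ~s   (distribution)
= (~r & ~q | ~r) & p | ~s   (complement / identity)
= ~r & p | ~s   (absorption)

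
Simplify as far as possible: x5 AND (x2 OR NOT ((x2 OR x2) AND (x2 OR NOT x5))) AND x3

x5 AND (x2 OR NOT ((x2 OR x2) AND (x2 OR NOT x5))) AND x3
= x5 AND (x2 OR NOT (x2 OR x2 AND NOT x5)) AND x3   (distribution)
= x5 AND (x2 OR NOT x2) AND x3   (absorption)
= x5 AND x3   (complement / identity)

x5 AND x3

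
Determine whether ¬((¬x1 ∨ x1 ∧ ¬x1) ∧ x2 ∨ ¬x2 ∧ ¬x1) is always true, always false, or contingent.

contingent

¬((¬x1 ∨ x1 ∧ ¬x1) ∧ x2 ∨ ¬x2 ∧ ¬x1)
= ¬(¬x1 ∧ x2 ∨ ¬x2 ∧ ¬x1)
= ¬¬x1
= x1
This depends on x1, so it is not a constant.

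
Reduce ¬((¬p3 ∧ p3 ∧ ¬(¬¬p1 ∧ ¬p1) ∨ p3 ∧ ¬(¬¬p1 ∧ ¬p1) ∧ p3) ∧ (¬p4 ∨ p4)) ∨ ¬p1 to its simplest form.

¬((¬p3 ∧ p3 ∧ ¬(¬¬p1 ∧ ¬p1) ∨ p3 ∧ ¬(¬¬p1 ∧ ¬p1) ∧ p3) ∧ (¬p4 ∨ p4)) ∨ ¬p1
= ¬(p3 ∧ ¬(¬¬p1 ∧ ¬p1) ∧ (¬p4 ∨ p4)) ∨ ¬p1   [distribution]
= ¬(p3 ∧ (¬p1 ∨ p1) ∧ (¬p4 ∨ p4)) ∨ ¬p1   [De Morgan]
= ¬(p3 ∧ (¬p1 ∨ p1)) ∨ ¬p1   [complement / identity]
= ¬p3 ∨ ¬p1   [complement / identity]

¬p3 ∨ ¬p1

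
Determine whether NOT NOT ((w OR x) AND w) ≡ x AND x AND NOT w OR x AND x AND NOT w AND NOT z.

No

E1: NOT NOT ((w OR x) AND w)
    = (w OR x) AND w
    = w
E2: x AND x AND NOT w OR x AND x AND NOT w AND NOT z
    = x AND x AND NOT w
    = x AND NOT w
These differ: at w=1, x=1, z=0, E1 = 1 but E2 = 0.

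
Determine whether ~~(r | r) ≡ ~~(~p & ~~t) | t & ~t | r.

E1: ~~(r | r)
    = ~~r   — idempotence
    = r   — double negation
E2: ~~(~p & ~~t) | t & ~t | r
    = ~~(~p & ~~t) | r   — complement / identity
    = ~~(~p & t) | r   — double negation
    = ~p & t | r   — double negation
These differ: at p=0, r=0, t=1, E1 = 0 but E2 = 1.

No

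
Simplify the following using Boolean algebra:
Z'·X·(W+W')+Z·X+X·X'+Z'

Z'·X·(W+W')+Z·X+X·X'+Z'
= Z'·X·(W+W')+Z·X+Z'   — complement / identity
= Z'·X+Z·X+Z'   — complement / identity
= X+Z'   — distribution

X+Z'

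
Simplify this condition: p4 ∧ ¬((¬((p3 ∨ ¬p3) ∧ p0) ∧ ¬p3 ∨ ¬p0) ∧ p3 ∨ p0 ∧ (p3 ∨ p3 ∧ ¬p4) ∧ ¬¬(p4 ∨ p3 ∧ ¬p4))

p4 ∧ ¬((¬((p3 ∨ ¬p3) ∧ p0) ∧ ¬p3 ∨ ¬p0) ∧ p3 ∨ p0 ∧ (p3 ∨ p3 ∧ ¬p4) ∧ ¬¬(p4 ∨ p3 ∧ ¬p4))
= p4 ∧ ¬((¬((p3 ∨ ¬p3) ∧ p0) ∧ ¬p3 ∨ ¬p0) ∧ p3 ∨ p0 ∧ (p3 ∨ p3 ∧ ¬p4) ∧ (p4 ∨ p3 ∧ ¬p4))   — double negation
= p4 ∧ ¬((¬p0 ∧ ¬p3 ∨ ¬p0) ∧ p3 ∨ p0 ∧ (p3 ∨ p3 ∧ ¬p4) ∧ (p4 ∨ p3 ∧ ¬p4))   — complement / identity
= p4 ∧ ¬((¬p0 ∧ ¬p3 ∨ ¬p0) ∧ p3 ∨ p0 ∧ (p3 ∧ ¬p4 ∨ p3 ∧ p4))   — distribution
= p4 ∧ ¬(¬p0 ∧ p3 ∨ p0 ∧ (p3 ∧ ¬p4 ∨ p3 ∧ p4))   — absorption
= p4 ∧ ¬(¬p0 ∧ p3 ∨ p0 ∧ p3)   — distribution
= p4 ∧ ¬p3   — distribution

p4 ∧ ¬p3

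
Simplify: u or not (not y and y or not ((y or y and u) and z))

u or y and z

u or not (not y and y or not ((y or y and u) and z))
= u or not not ((y or y and u) and z)   [complement / identity]
= u or (y or y and u) and z   [double negation]
= u or y and z   [absorption]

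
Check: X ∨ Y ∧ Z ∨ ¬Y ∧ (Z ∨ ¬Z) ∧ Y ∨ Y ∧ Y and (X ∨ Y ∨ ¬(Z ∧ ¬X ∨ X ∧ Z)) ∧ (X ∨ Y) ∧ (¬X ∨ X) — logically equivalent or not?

E1: X ∨ Y ∧ Z ∨ ¬Y ∧ (Z ∨ ¬Z) ∧ Y ∨ Y ∧ Y
    = X ∨ Y ∧ Z ∨ ¬Y ∧ Y ∨ Y ∧ Y   (complement / identity)
    = X ∨ Y ∧ Z ∨ Y   (distribution)
    = X ∨ Y   (absorption)
E2: (X ∨ Y ∨ ¬(Z ∧ ¬X ∨ X ∧ Z)) ∧ (X ∨ Y) ∧ (¬X ∨ X)
    = (X ∨ Y ∨ ¬Z) ∧ (X ∨ Y) ∧ (¬X ∨ X)   (distribution)
    = (X ∨ Y) ∧ (¬X ∨ X)   (absorption)
    = X ∨ Y   (complement / identity)
Both reduce to X ∨ Y, so they are equivalent.

Yes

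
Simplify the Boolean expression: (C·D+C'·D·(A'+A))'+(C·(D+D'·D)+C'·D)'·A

(C·D+C'·D·(A'+A))'+(C·(D+D'·D)+C'·D)'·A
= (C·D+C'·D·(A'+A))'+(C·D+C'·D)'·A
= (C·D+C'·D)'+(C·D+C'·D)'·A
= (C·D+C'·D)'
= D'

D'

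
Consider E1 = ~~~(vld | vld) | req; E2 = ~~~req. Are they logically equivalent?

E1: ~~~(vld | vld) | req
    = ~(vld | vld) | req   [double negation]
    = ~vld | req   [idempotence]
E2: ~~~req
    = ~req   [double negation]
These differ: at req=1, vld=0, E1 = 1 but E2 = 0.

No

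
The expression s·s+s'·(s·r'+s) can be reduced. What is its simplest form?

s

s·s+s'·(s·r'+s)
= s·s+s'·s   — absorption
= s·(s+s')   — distribution
= s   — complement / identity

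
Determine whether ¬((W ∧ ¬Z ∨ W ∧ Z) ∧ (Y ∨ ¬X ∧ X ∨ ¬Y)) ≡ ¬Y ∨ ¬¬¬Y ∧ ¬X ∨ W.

No

E1: ¬((W ∧ ¬Z ∨ W ∧ Z) ∧ (Y ∨ ¬X ∧ X ∨ ¬Y))
    = ¬((W ∧ ¬Z ∨ W ∧ Z) ∧ (Y ∨ ¬Y))
    = ¬(W ∧ ¬Z ∨ W ∧ Z)
    = ¬W
E2: ¬Y ∨ ¬¬¬Y ∧ ¬X ∨ W
    = ¬Y ∨ ¬Y ∧ ¬X ∨ W
    = ¬Y ∨ W
These differ: at W=1, X=0, Y=1, Z=0, E1 = 0 but E2 = 1.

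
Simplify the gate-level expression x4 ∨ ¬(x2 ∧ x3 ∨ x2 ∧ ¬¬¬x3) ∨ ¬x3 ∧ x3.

x4 ∨ ¬(x2 ∧ x3 ∨ x2 ∧ ¬¬¬x3) ∨ ¬x3 ∧ x3
= x4 ∨ ¬(x2 ∧ x3 ∨ x2 ∧ ¬¬¬x3)   (complement / identity)
= x4 ∨ ¬(x2 ∧ x3 ∨ x2 ∧ ¬x3)   (double negation)
= x4 ∨ ¬x2   (distribution)

x4 ∨ ¬x2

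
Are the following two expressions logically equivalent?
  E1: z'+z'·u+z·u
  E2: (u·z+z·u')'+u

E1: z'+z'·u+z·u
    = z'+u   [distribution]
E2: (u·z+z·u')'+u
    = z'+u   [distribution]
Both reduce to z'+u, so they are equivalent.

Yes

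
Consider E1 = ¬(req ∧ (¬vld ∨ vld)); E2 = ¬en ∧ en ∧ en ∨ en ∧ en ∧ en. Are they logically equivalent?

No

E1: ¬(req ∧ (¬vld ∨ vld))
    = ¬req   [complement / identity]
E2: ¬en ∧ en ∧ en ∨ en ∧ en ∧ en
    = en ∧ en   [distribution]
    = en   [idempotence]
These differ: at en=0, req=0, vld=0, E1 = 1 but E2 = 0.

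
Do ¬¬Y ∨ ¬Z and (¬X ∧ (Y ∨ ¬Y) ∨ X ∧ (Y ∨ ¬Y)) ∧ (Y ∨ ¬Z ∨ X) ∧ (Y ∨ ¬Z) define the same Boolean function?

Yes

E1: ¬¬Y ∨ ¬Z
    = Y ∨ ¬Z   — double negation
E2: (¬X ∧ (Y ∨ ¬Y) ∨ X ∧ (Y ∨ ¬Y)) ∧ (Y ∨ ¬Z ∨ X) ∧ (Y ∨ ¬Z)
    = (Y ∨ ¬Y) ∧ (Y ∨ ¬Z ∨ X) ∧ (Y ∨ ¬Z)   — distribution
    = (Y ∨ ¬Z ∨ X) ∧ (Y ∨ ¬Z)   — complement / identity
    = Y ∨ ¬Z   — absorption
Both reduce to Y ∨ ¬Z, so they are equivalent.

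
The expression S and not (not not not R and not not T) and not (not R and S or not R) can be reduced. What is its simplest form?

S and not (not not not R and not not T) and not (not R and S or not R)
= S and (not not R or not T) and not (not R and S or not R)   [De Morgan]
= S and (not not R or not T) and not not R   [absorption]
= S and not not R   [absorption]
= S and R   [double negation]

S and R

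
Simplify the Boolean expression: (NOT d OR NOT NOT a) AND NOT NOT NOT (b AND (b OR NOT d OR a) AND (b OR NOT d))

(NOT d OR NOT NOT a) AND NOT NOT NOT (b AND (b OR NOT d OR a) AND (b OR NOT d))
= (NOT d OR a) AND NOT NOT NOT (b AND (b OR NOT d OR a) AND (b OR NOT d))   (double negation)
= (NOT d OR a) AND NOT NOT NOT (b AND (b OR NOT d))   (absorption)
= (NOT d OR a) AND NOT NOT NOT b   (absorption)
= (NOT d OR a) AND NOT b   (double negation)

(NOT d OR a) AND NOT b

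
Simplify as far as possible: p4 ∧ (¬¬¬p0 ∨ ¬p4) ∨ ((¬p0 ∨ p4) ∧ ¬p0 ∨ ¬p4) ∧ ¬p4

¬p0 ∨ ¬p4

p4 ∧ (¬¬¬p0 ∨ ¬p4) ∨ ((¬p0 ∨ p4) ∧ ¬p0 ∨ ¬p4) ∧ ¬p4
= p4 ∧ (¬¬¬p0 ∨ ¬p4) ∨ (¬p0 ∨ ¬p4) ∧ ¬p4   (absorption)
= p4 ∧ (¬p0 ∨ ¬p4) ∨ (¬p0 ∨ ¬p4) ∧ ¬p4   (double negation)
= ¬p0 ∨ ¬p4   (distribution)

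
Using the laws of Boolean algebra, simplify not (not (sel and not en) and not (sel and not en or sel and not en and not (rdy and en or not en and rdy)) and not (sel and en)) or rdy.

sel or rdy

not (not (sel and not en) and not (sel and not en or sel and not en and not (rdy and en or not en and rdy)) and not (sel and en)) or rdy
= not (not (sel and not en) and not (sel and not en or sel and not en and not rdy) and not (sel and en)) or rdy   (distribution)
= not (not (sel and not en) and not (sel and not en) and not (sel and en)) or rdy   (absorption)
= not (not (sel and not en) and not (sel and en)) or rdy   (idempotence)
= sel and not en or sel and en or rdy   (De Morgan)
= sel or rdy   (distribution)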